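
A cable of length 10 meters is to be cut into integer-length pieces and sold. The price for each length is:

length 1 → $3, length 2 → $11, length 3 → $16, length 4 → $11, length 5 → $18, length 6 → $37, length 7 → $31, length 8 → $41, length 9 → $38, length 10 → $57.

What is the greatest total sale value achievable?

Let best[k] be the best obtainable value from length k. For each k, try every first piece i and keep the best of price[i] + best[k−i].
best[1] = 3
best[2] = 11
best[3] = 16
best[4] = 22  (first piece 2, then best[2]=11)
best[5] = 27  (first piece 2, then best[3]=16)
best[6] = 37
best[7] = 40  (first piece 1, then best[6]=37)
best[8] = 48  (first piece 2, then best[6]=37)
best[9] = 53  (first piece 3, then best[6]=37)
best[10] = 59  (first piece 2, then best[8]=48)
One optimal cutting: 6 + 2 + 2 → $37 + $11 + $11 = $59.

59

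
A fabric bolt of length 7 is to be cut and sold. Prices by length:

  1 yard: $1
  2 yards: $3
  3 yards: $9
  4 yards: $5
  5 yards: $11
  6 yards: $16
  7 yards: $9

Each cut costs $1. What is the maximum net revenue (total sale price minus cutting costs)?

17

Build r[k] bottom-up: r[k] = max over allowed piece i of (p[i] + r[k−i]) − 1 per cut.
r[1] = 1
r[2] = max(1+1-1, 3+0) = 3
r[3] = max(1+3-1, 3+1-1, 9+0) = 9
r[4] = max(1+9-1, 3+3-1, 9+1-1, 5+0) = 9
r[5] = max(1+9-1, 3+9-1, 9+3-1, 5+1-1, 11+0) = 11
r[6] = max(1+11-1, 3+9-1, 9+9-1, 5+3-1, 11+1-1, 16+0) = 17
r[7] = max(1+17-1, 3+11-1, 9+9-1, …, 16+1-1, 9+0) = 17
One optimal plan: pieces 3 + 3 + 1 (2 cuts) → $19 − $2 = $17.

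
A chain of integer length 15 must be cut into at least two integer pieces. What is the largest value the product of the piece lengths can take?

Let P[k] be the best product for length k (with at least one cut). For each first piece i, the rest contributes max(k−i, P[k−i]).
P[2] = 1·max(1,0) = 1·1 = 1
P[3] = max(1·2, 2·1) = 2
P[4] = max(1·3, 2·2, 3·1) = 4
P[5] = max(1·4, 2·3, 3·2, 4·1) = 6
P[6] = max(1·6, 2·4, 3·3, 4·2, 5·1) = 9
P[7] = max(1·9, 2·6, 3·4, 4·3, 5·2, 6·1) = 12
P[8] = max(1·12, 2·9, 3·6, …, 6·2, 7·1) = 18
P[9] = max(1·18, 2·12, 3·9, …, 7·2, 8·1) = 27
P[10] = max(1·27, 2·18, 3·12, …, 8·2, 9·1) = 36
P[11] = max(1·36, 2·27, 3·18, …, 9·2, 10·1) = 54
P[12] = max(1·54, 2·36, 3·27, …, 10·2, 11·1) = 81
P[13] = max(1·81, 2·54, 3·36, …, 11·2, 12·1) = 108
P[14] = max(1·108, 2·81, 3·54, …, 12·2, 13·1) = 162
P[15] = max(1·162, 2·108, 3·81, …, 13·2, 14·1) = 243
One optimal split: 3 + 3 + 3 + 3 + 3; product 3·3·3·3·3 = 243.

243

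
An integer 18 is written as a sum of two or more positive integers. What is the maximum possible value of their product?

Fill prod[k] for k=2..18: at each k try every first piece i and multiply by the better of (k−i) uncut or prod[k−i].
prod[2] = 1·max(1,0) = 1·1 = 1
prod[3] = 1·max(2,1) = 1·2 = 2
prod[4] = 2·max(2,1) = 2·2 = 4
prod[5] = 2·max(3,2) = 2·3 = 6
prod[6] = 3·max(3,2) = 3·3 = 9
prod[7] = 2·max(5,6) = 2·6 = 12
prod[8] = 2·max(6,9) = 2·9 = 18
prod[9] = 3·max(6,9) = 3·9 = 27
prod[10] = 2·max(8,18) = 2·18 = 36
prod[11] = 2·max(9,27) = 2·27 = 54
prod[12] = 3·max(9,27) = 3·27 = 81
prod[13] = 2·max(11,54) = 2·54 = 108
prod[14] = 2·max(12,81) = 2·81 = 162
prod[15] = 3·max(12,81) = 3·81 = 243
prod[16] = 2·max(14,162) = 2·162 = 324
prod[17] = 2·max(15,243) = 2·243 = 486
prod[18] = 3·max(15,243) = 3·243 = 729
One optimal split: 3 + 3 + 3 + 3 + 3 + 3; product 3·3·3·3·3·3 = 729.

729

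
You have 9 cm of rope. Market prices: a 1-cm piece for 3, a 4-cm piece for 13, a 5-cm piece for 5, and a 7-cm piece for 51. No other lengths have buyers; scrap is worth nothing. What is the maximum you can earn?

57

Consider every possible first cut. best[k] is the best of p[i]+best[k−i] over all sellable i≤k.
best[1] = 3
best[2] = 6  (first piece 1, then best[1]=3)
best[3] = 9  (first piece 1, then best[2]=6)
best[4] = max(3+9, 13+0) = 13
best[5] = max(3+13, 13+3, 5+0) = 16
best[6] = max(3+16, 13+6, 5+3) = 19
best[7] = max(3+19, 13+9, 5+6, 51+0) = 51
best[8] = max(3+51, 13+13, 5+9, 51+3) = 54
best[9] = max(3+54, 13+16, 5+13, 51+6) = 57
One optimal cutting: 7 + 1 + 1 → 57.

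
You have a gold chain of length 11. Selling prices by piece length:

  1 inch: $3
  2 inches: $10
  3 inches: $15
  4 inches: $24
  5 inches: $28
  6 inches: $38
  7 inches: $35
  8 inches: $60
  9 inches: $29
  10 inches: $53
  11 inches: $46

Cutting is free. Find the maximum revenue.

Consider every possible first cut. best[k] is the best of p[i]+best[k−i] over all sellable i≤k.
best[1] = 3
best[2] = max(3+3, 10+0) = 10
best[3] = max(3+10, 10+3, 15+0) = 15
best[4] = max(3+15, 10+10, 15+3, 24+0) = 24
best[5] = max(3+24, 10+15, 15+10, 24+3, 28+0) = 28
best[6] = max(3+28, 10+24, 15+15, 24+10, 28+3, 38+0) = 38
best[7] = max(3+38, 10+28, 15+24, …, 38+3, 35+0) = 41
best[8] = max(3+41, 10+38, 15+28, …, 35+3, 60+0) = 60
best[9] = max(3+60, 10+41, 15+38, …, 60+3, 29+0) = 63
best[10] = max(3+63, 10+60, 15+41, …, 29+3, 53+0) = 70
best[11] = max(3+70, 10+63, 15+60, …, 53+3, 46+0) = 75
One optimal cutting: 8 + 3 → $60 + $15 = $75.

75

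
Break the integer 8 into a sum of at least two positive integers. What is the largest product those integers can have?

Let f[k] be the best product for length k (with at least one cut). For each first piece i, the rest contributes max(k−i, f[k−i]).
f[2] = 1×max(1,0) = 1×1 = 1
f[3] = max(1×2, 2×1) = 2
f[4] = max(1×3, 2×2, 3×1) = 4
f[5] = max(1×4, 2×3, 3×2, 4×1) = 6
f[6] = max(1×6, 2×4, 3×3, 4×2, 5×1) = 9
f[7] = max(1×9, 2×6, 3×4, 4×3, 5×2, 6×1) = 12
f[8] = max(1×12, 2×9, 3×6, …, 6×2, 7×1) = 18
One optimal split: 3 + 3 + 2; product 3×3×2 = 18.

18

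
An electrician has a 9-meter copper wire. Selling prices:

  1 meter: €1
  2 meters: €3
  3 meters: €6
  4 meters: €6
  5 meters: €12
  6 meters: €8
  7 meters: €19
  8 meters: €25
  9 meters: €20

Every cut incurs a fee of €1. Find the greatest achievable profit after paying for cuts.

25

Build r[k] bottom-up: r[k] = max over allowed piece i of (p[i] + r[k−i]) − 1 per cut.
r[1] = 1
r[2] = max(1+1-1, 3+0) = 3
r[3] = max(1+3-1, 3+1-1, 6+0) = 6
r[4] = max(1+6-1, 3+3-1, 6+1-1, 6+0) = 6
r[5] = max(1+6-1, 3+6-1, 6+3-1, 6+1-1, 12+0) = 12
r[6] = max(1+12-1, 3+6-1, 6+6-1, 6+3-1, 12+1-1, 8+0) = 12
r[7] = max(1+12-1, 3+12-1, 6+6-1, …, 8+1-1, 19+0) = 19
r[8] = max(1+19-1, 3+12-1, 6+12-1, …, 19+1-1, 25+0) = 25
r[9] = max(1+25-1, 3+19-1, 6+12-1, …, 25+1-1, 20+0) = 25
One optimal plan: pieces 8 + 1 (1 cut) → €26 − €1 = €25.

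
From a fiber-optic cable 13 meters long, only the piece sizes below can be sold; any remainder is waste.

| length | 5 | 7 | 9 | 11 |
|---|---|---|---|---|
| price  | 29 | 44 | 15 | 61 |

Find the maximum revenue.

73

Consider every possible first cut. best[k] is the best of p[i]+best[k−i] over all sellable i≤k.
best[1] = 0
best[2] = 0
best[3] = 0
best[4] = 0
best[5] = 29
best[6] = 29
best[7] = 44
best[8] = 44
best[9] = 44
best[10] = 58  (first piece 5, then best[5]=29)
best[11] = 61
best[12] = 73  (first piece 5, then best[7]=44)
best[13] = 73
One optimal cutting: pieces 7 + 5 with 1 meter of scrap → $73.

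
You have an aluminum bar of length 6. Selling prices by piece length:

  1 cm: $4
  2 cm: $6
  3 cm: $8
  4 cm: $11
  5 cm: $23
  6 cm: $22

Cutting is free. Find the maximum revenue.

27

Consider every possible first cut. r[k] is the best of p[i]+r[k−i] over all sellable i≤k.
r[1] = 4
r[2] = max(4+4, 6+0) = 8
r[3] = max(4+8, 6+4, 8+0) = 12
r[4] = max(4+12, 6+8, 8+4, 11+0) = 16
r[5] = max(4+16, 6+12, 8+8, 11+4, 23+0) = 23
r[6] = max(4+23, 6+16, 8+12, 11+8, 23+4, 22+0) = 27
One optimal cutting: 5 + 1 → $23 + $4 = $27.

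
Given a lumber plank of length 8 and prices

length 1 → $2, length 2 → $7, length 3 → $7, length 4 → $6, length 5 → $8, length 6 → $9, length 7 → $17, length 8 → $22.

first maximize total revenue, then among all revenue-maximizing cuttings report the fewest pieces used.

Let r[k] be the best obtainable value from length k. For each k, try every first piece i and keep the best of price[i] + r[k−i].
r[1] = 2
r[2] = 7
r[3] = 9  (first piece 1, then r[2]=7)
r[4] = 14  (first piece 2, then r[2]=7)
r[5] = 16  (first piece 1, then r[4]=14)
r[6] = 21  (first piece 2, then r[4]=14)
r[7] = 23  (first piece 1, then r[6]=21)
r[8] = 28  (first piece 2, then r[6]=21)
Maximum revenue is $28.
Now minimize piece count subject to staying optimal: for each k, pieces[k] = 1 + min over i with p[i]+r[k−i]=r[k] of pieces[k−i].
pieces[5] = 3
pieces[6] = 3
pieces[7] = 4
pieces[8] = 4

4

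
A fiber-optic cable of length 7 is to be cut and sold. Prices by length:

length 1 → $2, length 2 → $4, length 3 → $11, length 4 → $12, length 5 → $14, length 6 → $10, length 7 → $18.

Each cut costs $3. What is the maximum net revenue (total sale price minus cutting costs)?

20

Build net[k] bottom-up: net[k] = max over allowed piece i of (p[i] + net[k−i]) − 3 per cut.
net[1] = 2
net[2] = max(2+2-3, 4+0) = 4
net[3] = max(2+4-3, 4+2-3, 11+0) = 11
net[4] = max(2+11-3, 4+4-3, 11+2-3, 12+0) = 12
net[5] = max(2+12-3, 4+11-3, 11+4-3, 12+2-3, 14+0) = 14
net[6] = max(2+14-3, 4+12-3, 11+11-3, 12+4-3, 14+2-3, 10+0) = 19
net[7] = max(2+19-3, 4+14-3, 11+12-3, …, 10+2-3, 18+0) = 20
One optimal plan: pieces 4 + 3 (1 cut) → $23 − $3 = $20.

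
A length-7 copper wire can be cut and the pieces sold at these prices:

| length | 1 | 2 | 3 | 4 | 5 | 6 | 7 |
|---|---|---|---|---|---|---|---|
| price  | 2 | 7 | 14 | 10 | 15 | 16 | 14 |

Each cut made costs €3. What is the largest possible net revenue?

Build net[k] bottom-up: net[k] = max over allowed piece i of (p[i] + net[k−i]) − 3 per cut.
net[1] = 2
net[2] = 7
net[3] = 14
net[4] = 13  (first piece 1, then net[3]=14)
net[5] = 18  (first piece 2, then net[3]=14)
net[6] = 25  (first piece 3, then net[3]=14)
net[7] = 24  (first piece 1, then net[6]=25)
One optimal plan: pieces 3 + 3 + 1 (2 cuts) → €30 − €6 = €24.

24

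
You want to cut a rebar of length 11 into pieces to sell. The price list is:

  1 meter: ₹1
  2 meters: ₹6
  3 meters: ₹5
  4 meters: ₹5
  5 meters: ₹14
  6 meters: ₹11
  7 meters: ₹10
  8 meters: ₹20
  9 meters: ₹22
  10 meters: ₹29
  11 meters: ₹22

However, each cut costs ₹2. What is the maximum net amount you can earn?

Build net[k] bottom-up: net[k] = max over allowed piece i of (p[i] + net[k−i]) − 2 per cut.
net[1] = 1
net[2] = max(1+1-2, 6+0) = 6
net[3] = max(1+6-2, 6+1-2, 5+0) = 5
net[4] = max(1+5-2, 6+6-2, 5+1-2, 5+0) = 10
net[5] = max(1+10-2, 6+5-2, 5+6-2, 5+1-2, 14+0) = 14
net[6] = max(1+14-2, 6+10-2, 5+5-2, 5+6-2, 14+1-2, 11+0) = 14
net[7] = max(1+14-2, 6+14-2, 5+10-2, …, 11+1-2, 10+0) = 18
net[8] = max(1+18-2, 6+14-2, 5+14-2, …, 10+1-2, 20+0) = 20
net[9] = max(1+20-2, 6+18-2, 5+14-2, …, 20+1-2, 22+0) = 22
net[10] = max(1+22-2, 6+20-2, 5+18-2, …, 22+1-2, 29+0) = 29
net[11] = max(1+29-2, 6+22-2, 5+20-2, …, 29+1-2, 22+0) = 28
One optimal plan: pieces 10 + 1 (1 cut) → ₹30 − ₹2 = ₹28.

28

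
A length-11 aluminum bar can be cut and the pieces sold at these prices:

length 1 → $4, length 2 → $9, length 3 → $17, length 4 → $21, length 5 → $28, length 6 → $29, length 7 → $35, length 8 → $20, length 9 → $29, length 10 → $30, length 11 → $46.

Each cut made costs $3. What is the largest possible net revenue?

Consider every possible first cut. net[k] is the best of p[i]+net[k−i] over all sellable i≤k, charging 3 whenever i<k.
net[1] = 4
net[2] = 9
net[3] = 17
net[4] = 21
net[5] = 28
net[6] = 31  (first piece 3, then net[3]=17)
net[7] = 35  (first piece 3, then net[4]=21)
net[8] = 42  (first piece 3, then net[5]=28)
net[9] = 46  (first piece 4, then net[5]=28)
net[10] = 53  (first piece 5, then net[5]=28)
net[11] = 56  (first piece 3, then net[8]=42)
One optimal plan: pieces 5 + 3 + 3 (2 cuts) → $62 − $6 = $56.

56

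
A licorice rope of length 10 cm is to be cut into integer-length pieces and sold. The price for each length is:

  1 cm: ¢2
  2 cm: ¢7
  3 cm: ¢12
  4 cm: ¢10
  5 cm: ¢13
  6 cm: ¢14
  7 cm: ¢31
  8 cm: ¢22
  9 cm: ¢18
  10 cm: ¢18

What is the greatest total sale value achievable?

Build R[k] bottom-up: R[k] = max over allowed piece i of (p[i] + R[k−i]).
R[1] = 2
R[2] = max(2+2, 7+0) = 7
R[3] = max(2+7, 7+2, 12+0) = 12
R[4] = max(2+12, 7+7, 12+2, 10+0) = 14
R[5] = max(2+14, 7+12, 12+7, 10+2, 13+0) = 19
R[6] = max(2+19, 7+14, 12+12, 10+7, 13+2, 14+0) = 24
R[7] = max(2+24, 7+19, 12+14, …, 14+2, 31+0) = 31
R[8] = max(2+31, 7+24, 12+19, …, 31+2, 22+0) = 33
R[9] = max(2+33, 7+31, 12+24, …, 22+2, 18+0) = 38
R[10] = max(2+38, 7+33, 12+31, …, 18+2, 18+0) = 43
One optimal cutting: 7 + 3 → ¢31 + ¢12 = ¢43.

43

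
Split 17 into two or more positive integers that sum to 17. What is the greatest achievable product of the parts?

486

Define g[k] = max over 1≤i<k of i · max(k−i, g[k−i]); the inner max lets the remainder stay uncut if that's better.
g[2] = 1·max(1,0) = 1·1 = 1
g[3] = max(1·2, 2·1) = 2
g[4] = max(1·3, 2·2, 3·1) = 4
g[5] = max(1·4, 2·3, 3·2, 4·1) = 6
g[6] = max(1·6, 2·4, 3·3, 4·2, 5·1) = 9
g[7] = max(1·9, 2·6, 3·4, 4·3, 5·2, 6·1) = 12
g[8] = max(1·12, 2·9, 3·6, …, 6·2, 7·1) = 18
g[9] = max(1·18, 2·12, 3·9, …, 7·2, 8·1) = 27
g[10] = max(1·27, 2·18, 3·12, …, 8·2, 9·1) = 36
g[11] = max(1·36, 2·27, 3·18, …, 9·2, 10·1) = 54
g[12] = max(1·54, 2·36, 3·27, …, 10·2, 11·1) = 81
g[13] = max(1·81, 2·54, 3·36, …, 11·2, 12·1) = 108
g[14] = max(1·108, 2·81, 3·54, …, 12·2, 13·1) = 162
g[15] = max(1·162, 2·108, 3·81, …, 13·2, 14·1) = 243
g[16] = max(1·243, 2·162, 3·108, …, 14·2, 15·1) = 324
g[17] = max(1·324, 2·243, 3·162, …, 15·2, 16·1) = 486
One optimal split: 3 + 3 + 3 + 3 + 3 + 2; product 3·3·3·3·3·2 = 486.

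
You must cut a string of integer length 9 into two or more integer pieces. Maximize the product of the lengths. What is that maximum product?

Let prod[k] be the best product for length k (with at least one cut). For each first piece i, the rest contributes max(k−i, prod[k−i]).
prod[2] = 1·max(1,0) = 1·1 = 1
prod[3] = 1·max(2,1) = 1·2 = 2
prod[4] = 2·max(2,1) = 2·2 = 4
prod[5] = 2·max(3,2) = 2·3 = 6
prod[6] = 3·max(3,2) = 3·3 = 9
prod[7] = 2·max(5,6) = 2·6 = 12
prod[8] = 2·max(6,9) = 2·9 = 18
prod[9] = 3·max(6,9) = 3·9 = 27
One optimal split: 3 + 3 + 3; product 3·3·3 = 27.

27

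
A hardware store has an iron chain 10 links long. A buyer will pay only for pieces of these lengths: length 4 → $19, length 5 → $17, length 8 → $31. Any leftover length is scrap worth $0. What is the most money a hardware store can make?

Consider every possible first cut. r[k] is the best of p[i]+r[k−i] over all sellable i≤k.
r[1] = 0
r[2] = 0
r[3] = 0
r[4] = 19
r[5] = 19
r[6] = 19
r[7] = 19
r[8] = 38  (first piece 4, then r[4]=19)
r[9] = 38
r[10] = 38
One optimal cutting: pieces 4 + 4 with 2 links of scrap → $38.

38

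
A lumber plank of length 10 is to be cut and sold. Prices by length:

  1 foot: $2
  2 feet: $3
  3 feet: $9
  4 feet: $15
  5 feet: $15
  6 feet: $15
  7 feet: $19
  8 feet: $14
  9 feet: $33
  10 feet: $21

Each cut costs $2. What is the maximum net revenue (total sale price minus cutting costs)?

33

Build net[k] bottom-up: net[k] = max over allowed piece i of (p[i] + net[k−i]) − 2 per cut.
net[1] = 2
net[2] = max(2+2-2, 3+0) = 3
net[3] = max(2+3-2, 3+2-2, 9+0) = 9
net[4] = max(2+9-2, 3+3-2, 9+2-2, 15+0) = 15
net[5] = max(2+15-2, 3+9-2, 9+3-2, 15+2-2, 15+0) = 15
net[6] = max(2+15-2, 3+15-2, 9+9-2, 15+3-2, 15+2-2, 15+0) = 16
net[7] = max(2+16-2, 3+15-2, 9+15-2, …, 15+2-2, 19+0) = 22
net[8] = max(2+22-2, 3+16-2, 9+15-2, …, 19+2-2, 14+0) = 28
net[9] = max(2+28-2, 3+22-2, 9+16-2, …, 14+2-2, 33+0) = 33
net[10] = max(2+33-2, 3+28-2, 9+22-2, …, 33+2-2, 21+0) = 33
One optimal plan: pieces 9 + 1 (1 cut) → $35 − $2 = $33.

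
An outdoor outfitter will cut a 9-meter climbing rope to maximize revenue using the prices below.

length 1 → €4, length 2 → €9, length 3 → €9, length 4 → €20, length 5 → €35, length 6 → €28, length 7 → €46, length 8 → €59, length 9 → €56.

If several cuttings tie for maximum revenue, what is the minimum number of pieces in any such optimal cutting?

2

Consider every possible first cut. r[k] is the best of p[i]+r[k−i] over all sellable i≤k.
r[1] = 4
r[2] = max(4+4, 9+0) = 9
r[3] = max(4+9, 9+4, 9+0) = 13
r[4] = max(4+13, 9+9, 9+4, 20+0) = 20
r[5] = max(4+20, 9+13, 9+9, 20+4, 35+0) = 35
r[6] = max(4+35, 9+20, 9+13, 20+9, 35+4, 28+0) = 39
r[7] = max(4+39, 9+35, 9+20, …, 28+4, 46+0) = 46
r[8] = max(4+46, 9+39, 9+35, …, 46+4, 59+0) = 59
r[9] = max(4+59, 9+46, 9+39, …, 59+4, 56+0) = 63
Maximum revenue is €63.
Now minimize piece count subject to staying optimal: for each k, pieces[k] = 1 + min over i with p[i]+r[k−i]=r[k] of pieces[k−i].
pieces[6] = 2
pieces[7] = 1
pieces[8] = 1
pieces[9] = 2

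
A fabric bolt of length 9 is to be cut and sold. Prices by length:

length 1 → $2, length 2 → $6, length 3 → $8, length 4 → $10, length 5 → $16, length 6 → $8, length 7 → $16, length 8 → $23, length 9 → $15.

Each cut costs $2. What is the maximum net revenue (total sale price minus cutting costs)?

24

Let net[k] be the best obtainable value from length k. For each k, try every first piece i and keep the best of price[i] + net[k−i] minus the 2 cut fee when i<k.
net[1] = 2
net[2] = max(2+2-2, 6+0) = 6
net[3] = max(2+6-2, 6+2-2, 8+0) = 8
net[4] = max(2+8-2, 6+6-2, 8+2-2, 10+0) = 10
net[5] = max(2+10-2, 6+8-2, 8+6-2, 10+2-2, 16+0) = 16
net[6] = max(2+16-2, 6+10-2, 8+8-2, 10+6-2, 16+2-2, 8+0) = 16
net[7] = max(2+16-2, 6+16-2, 8+10-2, …, 8+2-2, 16+0) = 20
net[8] = max(2+20-2, 6+16-2, 8+16-2, …, 16+2-2, 23+0) = 23
net[9] = max(2+23-2, 6+20-2, 8+16-2, …, 23+2-2, 15+0) = 24
One optimal plan: pieces 5 + 2 + 2 (2 cuts) → $28 − $4 = $24.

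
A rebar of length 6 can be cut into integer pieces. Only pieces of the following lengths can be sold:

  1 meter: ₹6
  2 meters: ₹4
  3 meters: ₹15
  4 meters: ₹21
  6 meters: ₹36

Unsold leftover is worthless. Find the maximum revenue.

36

Let f[k] be the best obtainable value from length k. For each k, try every first piece i and keep the best of price[i] + f[k−i].
f[1] = 6
f[2] = 12  (first piece 1, then f[1]=6)
f[3] = 18  (first piece 1, then f[2]=12)
f[4] = 24  (first piece 1, then f[3]=18)
f[5] = 30  (first piece 1, then f[4]=24)
f[6] = 36  (first piece 1, then f[5]=30)
One optimal cutting: 1 + 1 + 1 + 1 + 1 + 1 → ₹36.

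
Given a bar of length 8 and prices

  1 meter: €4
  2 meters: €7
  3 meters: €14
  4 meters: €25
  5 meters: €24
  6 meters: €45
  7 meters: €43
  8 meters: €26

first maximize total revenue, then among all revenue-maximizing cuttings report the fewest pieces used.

Build r[k] bottom-up: r[k] = max over allowed piece i of (p[i] + r[k−i]).
r[1] = 4
r[2] = 8  (first piece 1, then r[1]=4)
r[3] = 14
r[4] = 25
r[5] = 29  (first piece 1, then r[4]=25)
r[6] = 45
r[7] = 49  (first piece 1, then r[6]=45)
r[8] = 53  (first piece 1, then r[7]=49)
Maximum revenue is €53.
Now minimize piece count subject to staying optimal: for each k, pieces[k] = 1 + min over i with p[i]+r[k−i]=r[k] of pieces[k−i].
pieces[5] = 2
pieces[6] = 1
pieces[7] = 2
pieces[8] = 3

3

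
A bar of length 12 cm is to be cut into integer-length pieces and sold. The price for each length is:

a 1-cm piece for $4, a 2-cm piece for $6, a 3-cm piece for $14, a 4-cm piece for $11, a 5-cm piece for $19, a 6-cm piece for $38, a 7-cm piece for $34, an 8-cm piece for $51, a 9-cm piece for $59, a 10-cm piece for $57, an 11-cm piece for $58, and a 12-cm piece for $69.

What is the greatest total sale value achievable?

Build R[k] bottom-up: R[k] = max over allowed piece i of (p[i] + R[k−i]).
R[1] = 4
R[2] = 8  (first piece 1, then R[1]=4)
R[3] = 14
R[4] = 18  (first piece 1, then R[3]=14)
R[5] = 22  (first piece 1, then R[4]=18)
R[6] = 38
R[7] = 42  (first piece 1, then R[6]=38)
R[8] = 51
R[9] = 59
R[10] = 63  (first piece 1, then R[9]=59)
R[11] = 67  (first piece 1, then R[10]=63)
R[12] = 76  (first piece 6, then R[6]=38)
One optimal cutting: 6 + 6 → $38 + $38 = $76.

76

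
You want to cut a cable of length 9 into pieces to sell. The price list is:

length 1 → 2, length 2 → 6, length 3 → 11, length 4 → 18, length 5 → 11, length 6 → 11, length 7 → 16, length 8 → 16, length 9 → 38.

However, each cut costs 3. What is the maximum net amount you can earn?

38

Let r[k] be the best obtainable value from length k. For each k, try every first piece i and keep the best of price[i] + r[k−i] minus the 3 cut fee when i<k.
r[1] = 2
r[2] = 6
r[3] = 11
r[4] = 18
r[5] = 17  (first piece 1, then r[4]=18)
r[6] = 21  (first piece 2, then r[4]=18)
r[7] = 26  (first piece 3, then r[4]=18)
r[8] = 33  (first piece 4, then r[4]=18)
r[9] = 38
Best is to make no cuts and sell whole for 38.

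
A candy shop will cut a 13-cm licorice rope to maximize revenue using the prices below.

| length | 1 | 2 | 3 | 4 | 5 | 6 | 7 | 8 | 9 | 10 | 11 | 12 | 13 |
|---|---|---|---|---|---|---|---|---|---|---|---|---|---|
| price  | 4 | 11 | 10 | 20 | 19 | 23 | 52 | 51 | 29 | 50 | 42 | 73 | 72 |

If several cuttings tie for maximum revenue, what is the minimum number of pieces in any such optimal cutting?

4

Let r[k] be the best obtainable value from length k. For each k, try every first piece i and keep the best of price[i] + r[k−i].
r[1] = 4
r[2] = 11
r[3] = 15  (first piece 1, then r[2]=11)
r[4] = 22  (first piece 2, then r[2]=11)
r[5] = 26  (first piece 1, then r[4]=22)
r[6] = 33  (first piece 2, then r[4]=22)
r[7] = 52
r[8] = 56  (first piece 1, then r[7]=52)
r[9] = 63  (first piece 2, then r[7]=52)
r[10] = 67  (first piece 1, then r[9]=63)
r[11] = 74  (first piece 2, then r[9]=63)
r[12] = 78  (first piece 1, then r[11]=74)
r[13] = 85  (first piece 2, then r[11]=74)
Maximum revenue is ¢85.
Now minimize piece count subject to staying optimal: for each k, pieces[k] = 1 + min over i with p[i]+r[k−i]=r[k] of pieces[k−i].
pieces[10] = 3
pieces[11] = 3
pieces[12] = 4
pieces[13] = 4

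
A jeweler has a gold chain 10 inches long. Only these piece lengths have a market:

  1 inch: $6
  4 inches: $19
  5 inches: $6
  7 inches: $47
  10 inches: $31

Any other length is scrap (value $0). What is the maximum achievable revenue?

Build f[k] bottom-up: f[k] = max over allowed piece i of (p[i] + f[k−i]).
f[1] = 6
f[2] = 12  (first piece 1, then f[1]=6)
f[3] = 18  (first piece 1, then f[2]=12)
f[4] = 24  (first piece 1, then f[3]=18)
f[5] = 30  (first piece 1, then f[4]=24)
f[6] = 36  (first piece 1, then f[5]=30)
f[7] = 47
f[8] = 53  (first piece 1, then f[7]=47)
f[9] = 59  (first piece 1, then f[8]=53)
f[10] = 65  (first piece 1, then f[9]=59)
One optimal cutting: 7 + 1 + 1 + 1 → $65.

65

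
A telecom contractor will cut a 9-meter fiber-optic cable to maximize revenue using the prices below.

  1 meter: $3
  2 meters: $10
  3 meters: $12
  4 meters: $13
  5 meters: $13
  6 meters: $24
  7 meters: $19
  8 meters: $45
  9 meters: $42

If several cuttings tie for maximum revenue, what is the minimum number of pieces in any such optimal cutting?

2

Let r[k] be the best obtainable value from length k. For each k, try every first piece i and keep the best of price[i] + r[k−i].
r[1] = 3
r[2] = max(3+3, 10+0) = 10
r[3] = max(3+10, 10+3, 12+0) = 13
r[4] = max(3+13, 10+10, 12+3, 13+0) = 20
r[5] = max(3+20, 10+13, 12+10, 13+3, 13+0) = 23
r[6] = max(3+23, 10+20, 12+13, 13+10, 13+3, 24+0) = 30
r[7] = max(3+30, 10+23, 12+20, …, 24+3, 19+0) = 33
r[8] = max(3+33, 10+30, 12+23, …, 19+3, 45+0) = 45
r[9] = max(3+45, 10+33, 12+30, …, 45+3, 42+0) = 48
Maximum revenue is $48.
Now minimize piece count subject to staying optimal: for each k, pieces[k] = 1 + min over i with p[i]+r[k−i]=r[k] of pieces[k−i].
pieces[6] = 3
pieces[7] = 4
pieces[8] = 1
pieces[9] = 2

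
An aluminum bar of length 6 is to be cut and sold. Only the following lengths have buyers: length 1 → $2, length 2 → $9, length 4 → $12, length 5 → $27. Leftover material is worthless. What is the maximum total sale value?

Consider every possible first cut. r[k] is the best of p[i]+r[k−i] over all sellable i≤k.
r[1] = 2
r[2] = 9
r[3] = 11  (first piece 1, then r[2]=9)
r[4] = 18  (first piece 2, then r[2]=9)
r[5] = 27
r[6] = 29  (first piece 1, then r[5]=27)
One optimal cutting: 5 + 1 → $29.

29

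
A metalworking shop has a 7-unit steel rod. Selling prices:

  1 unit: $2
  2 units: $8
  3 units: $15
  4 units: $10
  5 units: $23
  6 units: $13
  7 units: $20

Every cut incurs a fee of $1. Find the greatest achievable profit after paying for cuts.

Let r[k] be the best obtainable value from length k. For each k, try every first piece i and keep the best of price[i] + r[k−i] minus the 1 cut fee when i<k.
r[1] = 2
r[2] = 8
r[3] = 15
r[4] = 16  (first piece 1, then r[3]=15)
r[5] = 23
r[6] = 29  (first piece 3, then r[3]=15)
r[7] = 30  (first piece 1, then r[6]=29)
One optimal plan: pieces 3 + 3 + 1 (2 cuts) → $32 − $2 = $30.

30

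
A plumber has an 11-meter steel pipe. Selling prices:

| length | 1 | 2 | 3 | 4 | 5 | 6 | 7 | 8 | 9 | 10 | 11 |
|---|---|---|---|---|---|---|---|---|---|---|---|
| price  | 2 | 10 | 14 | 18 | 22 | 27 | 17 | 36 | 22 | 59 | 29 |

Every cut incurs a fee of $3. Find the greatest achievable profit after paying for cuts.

58

Build v[k] bottom-up: v[k] = max over allowed piece i of (p[i] + v[k−i]) − 3 per cut.
v[1] = 2
v[2] = 10
v[3] = 14
v[4] = 18
v[5] = 22
v[6] = 27
v[7] = 29  (first piece 2, then v[5]=22)
v[8] = 36
v[9] = 38  (first piece 3, then v[6]=27)
v[10] = 59
v[11] = 58  (first piece 1, then v[10]=59)
One optimal plan: pieces 10 + 1 (1 cut) → $61 − $3 = $58.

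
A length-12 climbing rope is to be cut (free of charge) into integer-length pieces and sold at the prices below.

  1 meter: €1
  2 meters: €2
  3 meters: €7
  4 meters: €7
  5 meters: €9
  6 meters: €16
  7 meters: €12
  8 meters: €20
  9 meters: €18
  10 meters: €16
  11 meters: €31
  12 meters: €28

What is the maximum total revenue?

32

Consider every possible first cut. r[k] is the best of p[i]+r[k−i] over all sellable i≤k.
r[1] = 1
r[2] = 2  (first piece 1, then r[1]=1)
r[3] = 7
r[4] = 8  (first piece 1, then r[3]=7)
r[5] = 9  (first piece 1, then r[4]=8)
r[6] = 16
r[7] = 17  (first piece 1, then r[6]=16)
r[8] = 20
r[9] = 23  (first piece 3, then r[6]=16)
r[10] = 24  (first piece 1, then r[9]=23)
r[11] = 31
r[12] = 32  (first piece 1, then r[11]=31)
One optimal cutting: 11 + 1 → €31 + €1 = €32.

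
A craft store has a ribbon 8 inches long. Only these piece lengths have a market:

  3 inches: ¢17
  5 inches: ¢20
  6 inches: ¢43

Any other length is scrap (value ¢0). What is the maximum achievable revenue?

43

Let best[k] be the best obtainable value from length k. For each k, try every first piece i and keep the best of price[i] + best[k−i].
best[1] = 0
best[2] = 0
best[3] = 17
best[4] = 17
best[5] = max(17+0, 20+0) = 20
best[6] = max(17+17, 20+0, 43+0) = 43
best[7] = max(17+17, 20+0, 43+0) = 43
best[8] = max(17+20, 20+17, 43+0) = 43
One optimal cutting: pieces 6 with 2 inches of scrap → ¢43.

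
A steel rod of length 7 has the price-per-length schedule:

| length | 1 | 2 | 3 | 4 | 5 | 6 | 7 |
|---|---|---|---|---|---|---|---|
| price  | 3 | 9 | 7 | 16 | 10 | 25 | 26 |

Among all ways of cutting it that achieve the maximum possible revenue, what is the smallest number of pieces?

4

Build r[k] bottom-up: r[k] = max over allowed piece i of (p[i] + r[k−i]).
r[1] = 3
r[2] = max(3+3, 9+0) = 9
r[3] = max(3+9, 9+3, 7+0) = 12
r[4] = max(3+12, 9+9, 7+3, 16+0) = 18
r[5] = max(3+18, 9+12, 7+9, 16+3, 10+0) = 21
r[6] = max(3+21, 9+18, 7+12, 16+9, 10+3, 25+0) = 27
r[7] = max(3+27, 9+21, 7+18, …, 25+3, 26+0) = 30
Maximum revenue is $30.
Now minimize piece count subject to staying optimal: for each k, pieces[k] = 1 + min over i with p[i]+r[k−i]=r[k] of pieces[k−i].
pieces[4] = 2
pieces[5] = 3
pieces[6] = 3
pieces[7] = 4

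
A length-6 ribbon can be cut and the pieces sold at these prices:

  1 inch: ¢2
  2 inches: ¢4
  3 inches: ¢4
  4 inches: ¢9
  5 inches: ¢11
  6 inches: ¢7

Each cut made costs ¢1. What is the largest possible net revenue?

Consider every possible first cut. net[k] is the best of p[i]+net[k−i] over all sellable i≤k, charging 1 whenever i<k.
net[1] = 2
net[2] = max(2+2-1, 4+0) = 4
net[3] = max(2+4-1, 4+2-1, 4+0) = 5
net[4] = max(2+5-1, 4+4-1, 4+2-1, 9+0) = 9
net[5] = max(2+9-1, 4+5-1, 4+4-1, 9+2-1, 11+0) = 11
net[6] = max(2+11-1, 4+9-1, 4+5-1, 9+4-1, 11+2-1, 7+0) = 12
One optimal plan: pieces 5 + 1 (1 cut) → ¢13 − ¢1 = ¢12.

12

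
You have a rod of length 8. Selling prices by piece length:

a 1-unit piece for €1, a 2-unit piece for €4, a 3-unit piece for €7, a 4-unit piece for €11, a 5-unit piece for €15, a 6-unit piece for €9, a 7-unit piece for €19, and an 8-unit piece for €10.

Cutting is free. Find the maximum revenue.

22

Let r[k] be the best obtainable value from length k. For each k, try every first piece i and keep the best of price[i] + r[k−i].
r[1] = 1
r[2] = max(1+1, 4+0) = 4
r[3] = max(1+4, 4+1, 7+0) = 7
r[4] = max(1+7, 4+4, 7+1, 11+0) = 11
r[5] = max(1+11, 4+7, 7+4, 11+1, 15+0) = 15
r[6] = max(1+15, 4+11, 7+7, 11+4, 15+1, 9+0) = 16
r[7] = max(1+16, 4+15, 7+11, …, 9+1, 19+0) = 19
r[8] = max(1+19, 4+16, 7+15, …, 19+1, 10+0) = 22
One optimal cutting: 5 + 3 → €15 + €7 = €22.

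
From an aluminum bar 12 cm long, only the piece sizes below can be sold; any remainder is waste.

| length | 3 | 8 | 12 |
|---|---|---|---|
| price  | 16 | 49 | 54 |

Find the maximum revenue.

Build f[k] bottom-up: f[k] = max over allowed piece i of (p[i] + f[k−i]).
f[1] = 0
f[2] = 0
f[3] = 16
f[4] = 16
f[5] = 16
f[6] = 32  (first piece 3, then f[3]=16)
f[7] = 32
f[8] = 49
f[9] = 49
f[10] = 49
f[11] = 65  (first piece 3, then f[8]=49)
f[12] = 65
One optimal cutting: pieces 8 + 3 with 1 cm of scrap → $65.

65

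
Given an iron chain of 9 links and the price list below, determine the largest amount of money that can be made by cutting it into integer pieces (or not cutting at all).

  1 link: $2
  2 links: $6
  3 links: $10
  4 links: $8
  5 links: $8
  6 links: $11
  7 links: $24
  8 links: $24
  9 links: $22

30

Consider every possible first cut. r[k] is the best of p[i]+r[k−i] over all sellable i≤k.
r[1] = 2
r[2] = 6
r[3] = 10
r[4] = 12  (first piece 1, then r[3]=10)
r[5] = 16  (first piece 2, then r[3]=10)
r[6] = 20  (first piece 3, then r[3]=10)
r[7] = 24
r[8] = 26  (first piece 1, then r[7]=24)
r[9] = 30  (first piece 2, then r[7]=24)
One optimal cutting: 7 + 2 → $24 + $6 = $30.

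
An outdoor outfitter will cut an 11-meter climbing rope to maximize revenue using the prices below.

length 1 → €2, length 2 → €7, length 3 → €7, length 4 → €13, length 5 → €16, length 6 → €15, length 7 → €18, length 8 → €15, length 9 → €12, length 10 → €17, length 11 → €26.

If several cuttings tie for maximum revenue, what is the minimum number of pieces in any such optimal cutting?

4

Let r[k] be the best obtainable value from length k. For each k, try every first piece i and keep the best of price[i] + r[k−i].
r[1] = 2
r[2] = 7
r[3] = 9  (first piece 1, then r[2]=7)
r[4] = 14  (first piece 2, then r[2]=7)
r[5] = 16  (first piece 1, then r[4]=14)
r[6] = 21  (first piece 2, then r[4]=14)
r[7] = 23  (first piece 1, then r[6]=21)
r[8] = 28  (first piece 2, then r[6]=21)
r[9] = 30  (first piece 1, then r[8]=28)
r[10] = 35  (first piece 2, then r[8]=28)
r[11] = 37  (first piece 1, then r[10]=35)
Maximum revenue is €37.
Now minimize piece count subject to staying optimal: for each k, pieces[k] = 1 + min over i with p[i]+r[k−i]=r[k] of pieces[k−i].
pieces[8] = 4
pieces[9] = 3
pieces[10] = 5
pieces[11] = 4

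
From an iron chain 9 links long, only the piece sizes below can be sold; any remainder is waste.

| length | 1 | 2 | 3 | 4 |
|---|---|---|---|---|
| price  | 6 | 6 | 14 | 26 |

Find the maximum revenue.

58

Let f[k] be the best obtainable value from length k. For each k, try every first piece i and keep the best of price[i] + f[k−i].
f[1] = 6
f[2] = max(6+6, 6+0) = 12
f[3] = max(6+12, 6+6, 14+0) = 18
f[4] = max(6+18, 6+12, 14+6, 26+0) = 26
f[5] = max(6+26, 6+18, 14+12, 26+6) = 32
f[6] = max(6+32, 6+26, 14+18, 26+12) = 38
f[7] = max(6+38, 6+32, 14+26, 26+18) = 44
f[8] = max(6+44, 6+38, 14+32, 26+26) = 52
f[9] = max(6+52, 6+44, 14+38, 26+32) = 58
One optimal cutting: 4 + 4 + 1 → $58.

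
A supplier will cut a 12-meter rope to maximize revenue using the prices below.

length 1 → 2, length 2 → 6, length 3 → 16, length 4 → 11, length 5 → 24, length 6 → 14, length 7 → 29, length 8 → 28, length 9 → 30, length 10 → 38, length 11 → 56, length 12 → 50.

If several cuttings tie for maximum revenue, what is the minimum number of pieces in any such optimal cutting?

Consider every possible first cut. r[k] is the best of p[i]+r[k−i] over all sellable i≤k.
r[1] = 2
r[2] = max(2+2, 6+0) = 6
r[3] = max(2+6, 6+2, 16+0) = 16
r[4] = max(2+16, 6+6, 16+2, 11+0) = 18
r[5] = max(2+18, 6+16, 16+6, 11+2, 24+0) = 24
r[6] = max(2+24, 6+18, 16+16, 11+6, 24+2, 14+0) = 32
r[7] = max(2+32, 6+24, 16+18, …, 14+2, 29+0) = 34
r[8] = max(2+34, 6+32, 16+24, …, 29+2, 28+0) = 40
r[9] = max(2+40, 6+34, 16+32, …, 28+2, 30+0) = 48
r[10] = max(2+48, 6+40, 16+34, …, 30+2, 38+0) = 50
r[11] = max(2+50, 6+48, 16+40, …, 38+2, 56+0) = 56
r[12] = max(2+56, 6+50, 16+48, …, 56+2, 50+0) = 64
Maximum revenue is 64.
Now minimize piece count subject to staying optimal: for each k, pieces[k] = 1 + min over i with p[i]+r[k−i]=r[k] of pieces[k−i].
pieces[9] = 3
pieces[10] = 4
pieces[11] = 1
pieces[12] = 4

4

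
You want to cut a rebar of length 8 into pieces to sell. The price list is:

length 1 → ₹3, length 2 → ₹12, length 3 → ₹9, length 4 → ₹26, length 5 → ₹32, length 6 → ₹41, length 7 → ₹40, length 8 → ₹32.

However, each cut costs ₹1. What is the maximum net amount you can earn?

Consider every possible first cut. net[k] is the best of p[i]+net[k−i] over all sellable i≤k, charging 1 whenever i<k.
net[1] = 3
net[2] = max(3+3-1, 12+0) = 12
net[3] = max(3+12-1, 12+3-1, 9+0) = 14
net[4] = max(3+14-1, 12+12-1, 9+3-1, 26+0) = 26
net[5] = max(3+26-1, 12+14-1, 9+12-1, 26+3-1, 32+0) = 32
net[6] = max(3+32-1, 12+26-1, 9+14-1, 26+12-1, 32+3-1, 41+0) = 41
net[7] = max(3+41-1, 12+32-1, 9+26-1, …, 41+3-1, 40+0) = 43
net[8] = max(3+43-1, 12+41-1, 9+32-1, …, 40+3-1, 32+0) = 52
One optimal plan: pieces 6 + 2 (1 cut) → ₹53 − ₹1 = ₹52.

52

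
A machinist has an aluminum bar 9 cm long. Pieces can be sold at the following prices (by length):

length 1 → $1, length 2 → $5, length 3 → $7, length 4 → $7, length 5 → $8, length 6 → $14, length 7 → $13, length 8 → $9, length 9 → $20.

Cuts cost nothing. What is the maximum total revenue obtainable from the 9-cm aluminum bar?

Let v[k] be the best obtainable value from length k. For each k, try every first piece i and keep the best of price[i] + v[k−i].
v[1] = 1
v[2] = max(1+1, 5+0) = 5
v[3] = max(1+5, 5+1, 7+0) = 7
v[4] = max(1+7, 5+5, 7+1, 7+0) = 10
v[5] = max(1+10, 5+7, 7+5, 7+1, 8+0) = 12
v[6] = max(1+12, 5+10, 7+7, 7+5, 8+1, 14+0) = 15
v[7] = max(1+15, 5+12, 7+10, …, 14+1, 13+0) = 17
v[8] = max(1+17, 5+15, 7+12, …, 13+1, 9+0) = 20
v[9] = max(1+20, 5+17, 7+15, …, 9+1, 20+0) = 22
One optimal cutting: 3 + 2 + 2 + 2 → $7 + $5 + $5 + $5 = $22.

22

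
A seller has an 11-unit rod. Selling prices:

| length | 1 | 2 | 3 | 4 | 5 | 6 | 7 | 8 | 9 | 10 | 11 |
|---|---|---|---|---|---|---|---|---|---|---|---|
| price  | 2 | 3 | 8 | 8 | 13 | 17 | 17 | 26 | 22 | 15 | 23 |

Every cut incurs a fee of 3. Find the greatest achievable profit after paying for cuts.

31

Build v[k] bottom-up: v[k] = max over allowed piece i of (p[i] + v[k−i]) − 3 per cut.
v[1] = 2
v[2] = 3
v[3] = 8
v[4] = 8
v[5] = 13
v[6] = 17
v[7] = 17
v[8] = 26
v[9] = 25  (first piece 1, then v[8]=26)
v[10] = 26  (first piece 2, then v[8]=26)
v[11] = 31  (first piece 3, then v[8]=26)
One optimal plan: pieces 8 + 3 (1 cut) → 34 − 3 = 31.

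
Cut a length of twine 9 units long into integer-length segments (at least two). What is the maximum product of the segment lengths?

Fill prod[k] for k=2..9: at each k try every first piece i and multiply by the better of (k−i) uncut or prod[k−i].
prod[2] = 1·max(1,0) = 1·1 = 1
prod[3] = 1·max(2,1) = 1·2 = 2
prod[4] = 2·max(2,1) = 2·2 = 4
prod[5] = 2·max(3,2) = 2·3 = 6
prod[6] = 3·max(3,2) = 3·3 = 9
prod[7] = 2·max(5,6) = 2·6 = 12
prod[8] = 2·max(6,9) = 2·9 = 18
prod[9] = 3·max(6,9) = 3·9 = 27
One optimal split: 3 + 3 + 3; product 3·3·3 = 27.

27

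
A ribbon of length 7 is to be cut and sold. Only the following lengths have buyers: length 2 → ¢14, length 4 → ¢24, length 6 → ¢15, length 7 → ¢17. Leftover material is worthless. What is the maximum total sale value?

Let f[k] be the best obtainable value from length k. For each k, try every first piece i and keep the best of price[i] + f[k−i].
f[1] = 0
f[2] = 14
f[3] = 14
f[4] = max(14+14, 24+0) = 28
f[5] = max(14+14, 24+0) = 28
f[6] = max(14+28, 24+14, 15+0) = 42
f[7] = max(14+28, 24+14, 15+0, 17+0) = 42
One optimal cutting: pieces 2 + 2 + 2 with 1 inch of scrap → ¢42.

42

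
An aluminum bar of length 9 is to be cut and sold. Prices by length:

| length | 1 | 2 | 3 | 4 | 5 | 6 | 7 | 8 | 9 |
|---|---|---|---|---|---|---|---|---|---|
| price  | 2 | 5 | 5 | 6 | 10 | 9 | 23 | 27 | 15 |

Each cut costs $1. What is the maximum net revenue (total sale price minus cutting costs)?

28

Let r[k] be the best obtainable value from length k. For each k, try every first piece i and keep the best of price[i] + r[k−i] minus the 1 cut fee when i<k.
r[1] = 2
r[2] = 5
r[3] = 6  (first piece 1, then r[2]=5)
r[4] = 9  (first piece 2, then r[2]=5)
r[5] = 10  (first piece 1, then r[4]=9)
r[6] = 13  (first piece 2, then r[4]=9)
r[7] = 23
r[8] = 27
r[9] = 28  (first piece 1, then r[8]=27)
One optimal plan: pieces 8 + 1 (1 cut) → $29 − $1 = $28.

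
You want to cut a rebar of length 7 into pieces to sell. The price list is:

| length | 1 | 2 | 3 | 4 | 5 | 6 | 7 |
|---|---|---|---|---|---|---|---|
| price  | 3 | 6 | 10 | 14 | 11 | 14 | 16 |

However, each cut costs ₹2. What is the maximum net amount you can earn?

Build r[k] bottom-up: r[k] = max over allowed piece i of (p[i] + r[k−i]) − 2 per cut.
r[1] = 3
r[2] = 6
r[3] = 10
r[4] = 14
r[5] = 15  (first piece 1, then r[4]=14)
r[6] = 18  (first piece 2, then r[4]=14)
r[7] = 22  (first piece 3, then r[4]=14)
One optimal plan: pieces 4 + 3 (1 cut) → ₹24 − ₹2 = ₹22.

22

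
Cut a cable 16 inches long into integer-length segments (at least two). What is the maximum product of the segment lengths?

Let P[k] be the best product for length k (with at least one cut). For each first piece i, the rest contributes max(k−i, P[k−i]).
P[2] = 1*max(1,0) = 1*1 = 1
P[3] = 1*max(2,1) = 1*2 = 2
P[4] = 2*max(2,1) = 2*2 = 4
P[5] = 2*max(3,2) = 2*3 = 6
P[6] = 3*max(3,2) = 3*3 = 9
P[7] = 2*max(5,6) = 2*6 = 12
P[8] = 2*max(6,9) = 2*9 = 18
P[9] = 3*max(6,9) = 3*9 = 27
P[10] = 2*max(8,18) = 2*18 = 36
P[11] = 2*max(9,27) = 2*27 = 54
P[12] = 3*max(9,27) = 3*27 = 81
P[13] = 2*max(11,54) = 2*54 = 108
P[14] = 2*max(12,81) = 2*81 = 162
P[15] = 3*max(12,81) = 3*81 = 243
P[16] = 2*max(14,162) = 2*162 = 324
One optimal split: 3 + 3 + 3 + 3 + 2 + 2; product 3*3*3*3*2*2 = 324.

324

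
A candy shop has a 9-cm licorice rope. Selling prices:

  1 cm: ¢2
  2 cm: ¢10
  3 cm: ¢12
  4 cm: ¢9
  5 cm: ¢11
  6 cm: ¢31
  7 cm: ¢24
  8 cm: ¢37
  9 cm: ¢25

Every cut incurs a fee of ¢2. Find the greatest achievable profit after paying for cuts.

41

Consider every possible first cut. net[k] is the best of p[i]+net[k−i] over all sellable i≤k, charging 2 whenever i<k.
net[1] = 2
net[2] = max(2+2-2, 10+0) = 10
net[3] = max(2+10-2, 10+2-2, 12+0) = 12
net[4] = max(2+12-2, 10+10-2, 12+2-2, 9+0) = 18
net[5] = max(2+18-2, 10+12-2, 12+10-2, 9+2-2, 11+0) = 20
net[6] = max(2+20-2, 10+18-2, 12+12-2, 9+10-2, 11+2-2, 31+0) = 31
net[7] = max(2+31-2, 10+20-2, 12+18-2, …, 31+2-2, 24+0) = 31
net[8] = max(2+31-2, 10+31-2, 12+20-2, …, 24+2-2, 37+0) = 39
net[9] = max(2+39-2, 10+31-2, 12+31-2, …, 37+2-2, 25+0) = 41
One optimal plan: pieces 6 + 3 (1 cut) → ¢43 − ¢2 = ¢41.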